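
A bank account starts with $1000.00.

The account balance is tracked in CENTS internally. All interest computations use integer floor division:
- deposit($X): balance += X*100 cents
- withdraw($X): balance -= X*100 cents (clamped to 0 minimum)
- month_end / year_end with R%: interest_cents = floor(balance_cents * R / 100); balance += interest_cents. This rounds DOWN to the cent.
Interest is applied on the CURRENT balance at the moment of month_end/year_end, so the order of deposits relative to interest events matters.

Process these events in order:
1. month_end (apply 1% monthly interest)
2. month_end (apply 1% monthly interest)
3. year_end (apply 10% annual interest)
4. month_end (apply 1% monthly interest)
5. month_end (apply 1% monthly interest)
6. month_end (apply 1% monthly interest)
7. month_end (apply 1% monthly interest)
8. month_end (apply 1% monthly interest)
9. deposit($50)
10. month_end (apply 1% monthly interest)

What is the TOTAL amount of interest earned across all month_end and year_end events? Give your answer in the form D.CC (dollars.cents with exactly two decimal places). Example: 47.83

After 1 (month_end (apply 1% monthly interest)): balance=$1010.00 total_interest=$10.00
After 2 (month_end (apply 1% monthly interest)): balance=$1020.10 total_interest=$20.10
After 3 (year_end (apply 10% annual interest)): balance=$1122.11 total_interest=$122.11
After 4 (month_end (apply 1% monthly interest)): balance=$1133.33 total_interest=$133.33
After 5 (month_end (apply 1% monthly interest)): balance=$1144.66 total_interest=$144.66
After 6 (month_end (apply 1% monthly interest)): balance=$1156.10 total_interest=$156.10
After 7 (month_end (apply 1% monthly interest)): balance=$1167.66 total_interest=$167.66
After 8 (month_end (apply 1% monthly interest)): balance=$1179.33 total_interest=$179.33
After 9 (deposit($50)): balance=$1229.33 total_interest=$179.33
After 10 (month_end (apply 1% monthly interest)): balance=$1241.62 total_interest=$191.62

Answer: 191.62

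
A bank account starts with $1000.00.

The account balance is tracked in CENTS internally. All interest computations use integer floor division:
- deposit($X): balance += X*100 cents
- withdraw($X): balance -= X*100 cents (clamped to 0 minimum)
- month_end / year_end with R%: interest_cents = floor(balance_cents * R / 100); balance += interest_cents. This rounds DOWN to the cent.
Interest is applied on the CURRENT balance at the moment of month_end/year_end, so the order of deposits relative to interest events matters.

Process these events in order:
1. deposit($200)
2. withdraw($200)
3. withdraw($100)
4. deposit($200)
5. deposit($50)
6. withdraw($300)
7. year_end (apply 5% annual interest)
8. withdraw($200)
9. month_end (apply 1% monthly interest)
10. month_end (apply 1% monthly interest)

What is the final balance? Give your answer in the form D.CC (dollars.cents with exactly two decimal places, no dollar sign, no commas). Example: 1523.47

After 1 (deposit($200)): balance=$1200.00 total_interest=$0.00
After 2 (withdraw($200)): balance=$1000.00 total_interest=$0.00
After 3 (withdraw($100)): balance=$900.00 total_interest=$0.00
After 4 (deposit($200)): balance=$1100.00 total_interest=$0.00
After 5 (deposit($50)): balance=$1150.00 total_interest=$0.00
After 6 (withdraw($300)): balance=$850.00 total_interest=$0.00
After 7 (year_end (apply 5% annual interest)): balance=$892.50 total_interest=$42.50
After 8 (withdraw($200)): balance=$692.50 total_interest=$42.50
After 9 (month_end (apply 1% monthly interest)): balance=$699.42 total_interest=$49.42
After 10 (month_end (apply 1% monthly interest)): balance=$706.41 total_interest=$56.41

Answer: 706.41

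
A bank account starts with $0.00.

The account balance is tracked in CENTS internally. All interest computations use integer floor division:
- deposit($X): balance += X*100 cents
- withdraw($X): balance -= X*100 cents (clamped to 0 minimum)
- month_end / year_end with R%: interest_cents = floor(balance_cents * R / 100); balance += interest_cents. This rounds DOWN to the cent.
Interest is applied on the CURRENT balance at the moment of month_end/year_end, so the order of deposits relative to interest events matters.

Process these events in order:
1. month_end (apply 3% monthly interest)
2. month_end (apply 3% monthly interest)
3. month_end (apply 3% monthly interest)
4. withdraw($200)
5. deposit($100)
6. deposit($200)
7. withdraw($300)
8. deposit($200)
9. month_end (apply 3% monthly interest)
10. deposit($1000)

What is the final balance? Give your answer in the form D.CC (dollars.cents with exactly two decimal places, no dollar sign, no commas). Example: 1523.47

Answer: 1206.00

Derivation:
After 1 (month_end (apply 3% monthly interest)): balance=$0.00 total_interest=$0.00
After 2 (month_end (apply 3% monthly interest)): balance=$0.00 total_interest=$0.00
After 3 (month_end (apply 3% monthly interest)): balance=$0.00 total_interest=$0.00
After 4 (withdraw($200)): balance=$0.00 total_interest=$0.00
After 5 (deposit($100)): balance=$100.00 total_interest=$0.00
After 6 (deposit($200)): balance=$300.00 total_interest=$0.00
After 7 (withdraw($300)): balance=$0.00 total_interest=$0.00
After 8 (deposit($200)): balance=$200.00 total_interest=$0.00
After 9 (month_end (apply 3% monthly interest)): balance=$206.00 total_interest=$6.00
After 10 (deposit($1000)): balance=$1206.00 total_interest=$6.00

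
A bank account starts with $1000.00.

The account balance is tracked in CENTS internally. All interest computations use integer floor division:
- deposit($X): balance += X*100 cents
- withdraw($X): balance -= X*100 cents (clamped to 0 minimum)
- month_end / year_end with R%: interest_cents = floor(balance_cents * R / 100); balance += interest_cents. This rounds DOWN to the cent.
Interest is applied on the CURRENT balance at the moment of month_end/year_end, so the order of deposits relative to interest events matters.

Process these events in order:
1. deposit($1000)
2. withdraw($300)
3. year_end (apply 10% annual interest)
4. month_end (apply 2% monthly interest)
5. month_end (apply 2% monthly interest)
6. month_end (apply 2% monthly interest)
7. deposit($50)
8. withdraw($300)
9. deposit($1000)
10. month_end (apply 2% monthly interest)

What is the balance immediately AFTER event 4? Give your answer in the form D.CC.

Answer: 1907.40

Derivation:
After 1 (deposit($1000)): balance=$2000.00 total_interest=$0.00
After 2 (withdraw($300)): balance=$1700.00 total_interest=$0.00
After 3 (year_end (apply 10% annual interest)): balance=$1870.00 total_interest=$170.00
After 4 (month_end (apply 2% monthly interest)): balance=$1907.40 total_interest=$207.40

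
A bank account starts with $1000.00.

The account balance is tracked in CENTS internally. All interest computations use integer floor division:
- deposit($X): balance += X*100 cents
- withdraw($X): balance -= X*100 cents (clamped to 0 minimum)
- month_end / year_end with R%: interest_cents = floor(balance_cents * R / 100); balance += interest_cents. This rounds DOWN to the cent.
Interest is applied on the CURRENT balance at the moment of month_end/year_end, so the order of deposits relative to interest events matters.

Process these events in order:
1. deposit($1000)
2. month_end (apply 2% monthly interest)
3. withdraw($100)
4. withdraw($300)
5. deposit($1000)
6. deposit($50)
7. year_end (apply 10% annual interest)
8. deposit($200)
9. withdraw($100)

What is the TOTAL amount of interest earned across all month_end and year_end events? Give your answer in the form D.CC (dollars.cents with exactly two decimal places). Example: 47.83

Answer: 309.00

Derivation:
After 1 (deposit($1000)): balance=$2000.00 total_interest=$0.00
After 2 (month_end (apply 2% monthly interest)): balance=$2040.00 total_interest=$40.00
After 3 (withdraw($100)): balance=$1940.00 total_interest=$40.00
After 4 (withdraw($300)): balance=$1640.00 total_interest=$40.00
After 5 (deposit($1000)): balance=$2640.00 total_interest=$40.00
After 6 (deposit($50)): balance=$2690.00 total_interest=$40.00
After 7 (year_end (apply 10% annual interest)): balance=$2959.00 total_interest=$309.00
After 8 (deposit($200)): balance=$3159.00 total_interest=$309.00
After 9 (withdraw($100)): balance=$3059.00 total_interest=$309.00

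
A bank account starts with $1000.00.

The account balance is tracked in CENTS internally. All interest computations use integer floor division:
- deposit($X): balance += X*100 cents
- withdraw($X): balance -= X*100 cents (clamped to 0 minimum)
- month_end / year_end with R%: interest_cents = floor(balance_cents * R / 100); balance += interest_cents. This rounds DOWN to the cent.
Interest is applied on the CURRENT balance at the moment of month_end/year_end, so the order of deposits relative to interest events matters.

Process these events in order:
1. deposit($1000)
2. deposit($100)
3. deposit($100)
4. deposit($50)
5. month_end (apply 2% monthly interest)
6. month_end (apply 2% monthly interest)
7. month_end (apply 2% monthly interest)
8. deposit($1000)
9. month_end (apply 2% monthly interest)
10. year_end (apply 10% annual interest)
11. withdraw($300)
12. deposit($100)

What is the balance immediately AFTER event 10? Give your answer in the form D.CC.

After 1 (deposit($1000)): balance=$2000.00 total_interest=$0.00
After 2 (deposit($100)): balance=$2100.00 total_interest=$0.00
After 3 (deposit($100)): balance=$2200.00 total_interest=$0.00
After 4 (deposit($50)): balance=$2250.00 total_interest=$0.00
After 5 (month_end (apply 2% monthly interest)): balance=$2295.00 total_interest=$45.00
After 6 (month_end (apply 2% monthly interest)): balance=$2340.90 total_interest=$90.90
After 7 (month_end (apply 2% monthly interest)): balance=$2387.71 total_interest=$137.71
After 8 (deposit($1000)): balance=$3387.71 total_interest=$137.71
After 9 (month_end (apply 2% monthly interest)): balance=$3455.46 total_interest=$205.46
After 10 (year_end (apply 10% annual interest)): balance=$3801.00 total_interest=$551.00

Answer: 3801.00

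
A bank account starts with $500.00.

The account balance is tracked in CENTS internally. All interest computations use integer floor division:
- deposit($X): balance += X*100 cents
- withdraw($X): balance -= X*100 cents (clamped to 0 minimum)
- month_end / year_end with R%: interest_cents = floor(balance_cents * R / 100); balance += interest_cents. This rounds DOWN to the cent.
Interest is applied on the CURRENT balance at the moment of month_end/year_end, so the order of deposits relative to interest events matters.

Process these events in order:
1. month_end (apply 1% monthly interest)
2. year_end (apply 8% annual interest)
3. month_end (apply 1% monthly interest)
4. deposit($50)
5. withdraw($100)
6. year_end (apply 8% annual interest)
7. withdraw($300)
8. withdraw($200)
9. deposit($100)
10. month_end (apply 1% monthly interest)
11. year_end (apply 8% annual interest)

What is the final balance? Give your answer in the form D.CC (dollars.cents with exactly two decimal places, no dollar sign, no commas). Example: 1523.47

Answer: 153.69

Derivation:
After 1 (month_end (apply 1% monthly interest)): balance=$505.00 total_interest=$5.00
After 2 (year_end (apply 8% annual interest)): balance=$545.40 total_interest=$45.40
After 3 (month_end (apply 1% monthly interest)): balance=$550.85 total_interest=$50.85
After 4 (deposit($50)): balance=$600.85 total_interest=$50.85
After 5 (withdraw($100)): balance=$500.85 total_interest=$50.85
After 6 (year_end (apply 8% annual interest)): balance=$540.91 total_interest=$90.91
After 7 (withdraw($300)): balance=$240.91 total_interest=$90.91
After 8 (withdraw($200)): balance=$40.91 total_interest=$90.91
After 9 (deposit($100)): balance=$140.91 total_interest=$90.91
After 10 (month_end (apply 1% monthly interest)): balance=$142.31 total_interest=$92.31
After 11 (year_end (apply 8% annual interest)): balance=$153.69 total_interest=$103.69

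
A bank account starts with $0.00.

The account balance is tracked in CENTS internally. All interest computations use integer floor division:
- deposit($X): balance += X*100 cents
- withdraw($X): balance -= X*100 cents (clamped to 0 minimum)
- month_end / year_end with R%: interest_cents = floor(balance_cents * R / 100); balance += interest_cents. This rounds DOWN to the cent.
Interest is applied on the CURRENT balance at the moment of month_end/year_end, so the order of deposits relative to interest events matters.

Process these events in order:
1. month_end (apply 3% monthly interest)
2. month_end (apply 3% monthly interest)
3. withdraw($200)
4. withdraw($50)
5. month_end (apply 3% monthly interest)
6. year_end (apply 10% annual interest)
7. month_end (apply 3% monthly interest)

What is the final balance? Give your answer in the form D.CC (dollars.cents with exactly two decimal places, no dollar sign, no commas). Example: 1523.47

After 1 (month_end (apply 3% monthly interest)): balance=$0.00 total_interest=$0.00
After 2 (month_end (apply 3% monthly interest)): balance=$0.00 total_interest=$0.00
After 3 (withdraw($200)): balance=$0.00 total_interest=$0.00
After 4 (withdraw($50)): balance=$0.00 total_interest=$0.00
After 5 (month_end (apply 3% monthly interest)): balance=$0.00 total_interest=$0.00
After 6 (year_end (apply 10% annual interest)): balance=$0.00 total_interest=$0.00
After 7 (month_end (apply 3% monthly interest)): balance=$0.00 total_interest=$0.00

Answer: 0.00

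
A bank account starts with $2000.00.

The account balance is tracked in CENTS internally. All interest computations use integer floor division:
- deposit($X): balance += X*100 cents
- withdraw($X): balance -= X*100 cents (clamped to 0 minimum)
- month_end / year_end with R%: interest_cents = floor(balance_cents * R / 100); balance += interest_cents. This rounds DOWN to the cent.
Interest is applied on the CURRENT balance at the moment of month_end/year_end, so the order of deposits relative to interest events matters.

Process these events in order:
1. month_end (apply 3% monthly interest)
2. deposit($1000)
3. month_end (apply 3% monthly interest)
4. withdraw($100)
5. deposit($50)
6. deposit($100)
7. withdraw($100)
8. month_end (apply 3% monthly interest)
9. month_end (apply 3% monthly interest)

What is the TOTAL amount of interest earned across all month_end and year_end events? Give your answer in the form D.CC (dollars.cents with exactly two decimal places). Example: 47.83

After 1 (month_end (apply 3% monthly interest)): balance=$2060.00 total_interest=$60.00
After 2 (deposit($1000)): balance=$3060.00 total_interest=$60.00
After 3 (month_end (apply 3% monthly interest)): balance=$3151.80 total_interest=$151.80
After 4 (withdraw($100)): balance=$3051.80 total_interest=$151.80
After 5 (deposit($50)): balance=$3101.80 total_interest=$151.80
After 6 (deposit($100)): balance=$3201.80 total_interest=$151.80
After 7 (withdraw($100)): balance=$3101.80 total_interest=$151.80
After 8 (month_end (apply 3% monthly interest)): balance=$3194.85 total_interest=$244.85
After 9 (month_end (apply 3% monthly interest)): balance=$3290.69 total_interest=$340.69

Answer: 340.69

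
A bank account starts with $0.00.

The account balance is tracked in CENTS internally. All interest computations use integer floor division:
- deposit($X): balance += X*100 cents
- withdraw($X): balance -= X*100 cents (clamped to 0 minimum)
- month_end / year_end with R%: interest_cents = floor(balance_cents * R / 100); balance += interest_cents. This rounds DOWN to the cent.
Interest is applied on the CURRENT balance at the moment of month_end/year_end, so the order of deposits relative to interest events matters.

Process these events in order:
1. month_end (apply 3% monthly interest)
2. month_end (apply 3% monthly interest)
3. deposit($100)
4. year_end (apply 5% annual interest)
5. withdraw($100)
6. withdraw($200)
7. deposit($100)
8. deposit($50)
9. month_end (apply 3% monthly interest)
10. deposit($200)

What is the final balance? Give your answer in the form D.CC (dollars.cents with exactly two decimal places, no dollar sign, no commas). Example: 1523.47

Answer: 354.50

Derivation:
After 1 (month_end (apply 3% monthly interest)): balance=$0.00 total_interest=$0.00
After 2 (month_end (apply 3% monthly interest)): balance=$0.00 total_interest=$0.00
After 3 (deposit($100)): balance=$100.00 total_interest=$0.00
After 4 (year_end (apply 5% annual interest)): balance=$105.00 total_interest=$5.00
After 5 (withdraw($100)): balance=$5.00 total_interest=$5.00
After 6 (withdraw($200)): balance=$0.00 total_interest=$5.00
After 7 (deposit($100)): balance=$100.00 total_interest=$5.00
After 8 (deposit($50)): balance=$150.00 total_interest=$5.00
After 9 (month_end (apply 3% monthly interest)): balance=$154.50 total_interest=$9.50
After 10 (deposit($200)): balance=$354.50 total_interest=$9.50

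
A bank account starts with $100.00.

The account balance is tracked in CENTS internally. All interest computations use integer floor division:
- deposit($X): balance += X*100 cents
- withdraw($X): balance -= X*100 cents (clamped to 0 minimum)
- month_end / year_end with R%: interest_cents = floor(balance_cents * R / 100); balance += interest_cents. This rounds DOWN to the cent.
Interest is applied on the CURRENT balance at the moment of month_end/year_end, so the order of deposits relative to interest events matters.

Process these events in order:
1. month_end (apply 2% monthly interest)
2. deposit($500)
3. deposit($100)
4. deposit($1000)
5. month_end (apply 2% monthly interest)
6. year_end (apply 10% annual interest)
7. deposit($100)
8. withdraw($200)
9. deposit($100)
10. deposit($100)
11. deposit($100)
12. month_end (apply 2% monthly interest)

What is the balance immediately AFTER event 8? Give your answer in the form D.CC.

After 1 (month_end (apply 2% monthly interest)): balance=$102.00 total_interest=$2.00
After 2 (deposit($500)): balance=$602.00 total_interest=$2.00
After 3 (deposit($100)): balance=$702.00 total_interest=$2.00
After 4 (deposit($1000)): balance=$1702.00 total_interest=$2.00
After 5 (month_end (apply 2% monthly interest)): balance=$1736.04 total_interest=$36.04
After 6 (year_end (apply 10% annual interest)): balance=$1909.64 total_interest=$209.64
After 7 (deposit($100)): balance=$2009.64 total_interest=$209.64
After 8 (withdraw($200)): balance=$1809.64 total_interest=$209.64

Answer: 1809.64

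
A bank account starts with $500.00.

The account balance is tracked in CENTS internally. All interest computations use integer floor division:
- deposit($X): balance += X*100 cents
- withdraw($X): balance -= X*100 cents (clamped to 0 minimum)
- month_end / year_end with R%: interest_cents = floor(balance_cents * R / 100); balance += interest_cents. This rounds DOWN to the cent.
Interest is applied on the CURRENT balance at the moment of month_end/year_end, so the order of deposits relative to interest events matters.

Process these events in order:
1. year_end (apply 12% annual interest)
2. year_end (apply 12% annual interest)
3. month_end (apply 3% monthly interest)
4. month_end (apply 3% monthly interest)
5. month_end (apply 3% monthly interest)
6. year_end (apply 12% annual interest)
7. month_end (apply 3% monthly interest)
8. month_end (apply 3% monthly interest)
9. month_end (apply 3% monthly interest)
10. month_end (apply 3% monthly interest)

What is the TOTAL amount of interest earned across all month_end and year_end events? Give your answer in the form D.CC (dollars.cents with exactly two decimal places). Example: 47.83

Answer: 363.90

Derivation:
After 1 (year_end (apply 12% annual interest)): balance=$560.00 total_interest=$60.00
After 2 (year_end (apply 12% annual interest)): balance=$627.20 total_interest=$127.20
After 3 (month_end (apply 3% monthly interest)): balance=$646.01 total_interest=$146.01
After 4 (month_end (apply 3% monthly interest)): balance=$665.39 total_interest=$165.39
After 5 (month_end (apply 3% monthly interest)): balance=$685.35 total_interest=$185.35
After 6 (year_end (apply 12% annual interest)): balance=$767.59 total_interest=$267.59
After 7 (month_end (apply 3% monthly interest)): balance=$790.61 total_interest=$290.61
After 8 (month_end (apply 3% monthly interest)): balance=$814.32 total_interest=$314.32
After 9 (month_end (apply 3% monthly interest)): balance=$838.74 total_interest=$338.74
After 10 (month_end (apply 3% monthly interest)): balance=$863.90 total_interest=$363.90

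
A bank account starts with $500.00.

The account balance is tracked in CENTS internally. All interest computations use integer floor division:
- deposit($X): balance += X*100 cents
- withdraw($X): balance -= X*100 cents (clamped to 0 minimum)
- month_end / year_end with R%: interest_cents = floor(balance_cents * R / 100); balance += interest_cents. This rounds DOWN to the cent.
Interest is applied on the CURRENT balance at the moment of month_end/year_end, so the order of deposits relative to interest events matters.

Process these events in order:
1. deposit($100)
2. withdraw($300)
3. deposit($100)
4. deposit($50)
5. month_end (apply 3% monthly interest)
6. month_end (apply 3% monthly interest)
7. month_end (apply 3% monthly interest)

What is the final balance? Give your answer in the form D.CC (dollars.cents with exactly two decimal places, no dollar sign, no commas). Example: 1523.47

After 1 (deposit($100)): balance=$600.00 total_interest=$0.00
After 2 (withdraw($300)): balance=$300.00 total_interest=$0.00
After 3 (deposit($100)): balance=$400.00 total_interest=$0.00
After 4 (deposit($50)): balance=$450.00 total_interest=$0.00
After 5 (month_end (apply 3% monthly interest)): balance=$463.50 total_interest=$13.50
After 6 (month_end (apply 3% monthly interest)): balance=$477.40 total_interest=$27.40
After 7 (month_end (apply 3% monthly interest)): balance=$491.72 total_interest=$41.72

Answer: 491.72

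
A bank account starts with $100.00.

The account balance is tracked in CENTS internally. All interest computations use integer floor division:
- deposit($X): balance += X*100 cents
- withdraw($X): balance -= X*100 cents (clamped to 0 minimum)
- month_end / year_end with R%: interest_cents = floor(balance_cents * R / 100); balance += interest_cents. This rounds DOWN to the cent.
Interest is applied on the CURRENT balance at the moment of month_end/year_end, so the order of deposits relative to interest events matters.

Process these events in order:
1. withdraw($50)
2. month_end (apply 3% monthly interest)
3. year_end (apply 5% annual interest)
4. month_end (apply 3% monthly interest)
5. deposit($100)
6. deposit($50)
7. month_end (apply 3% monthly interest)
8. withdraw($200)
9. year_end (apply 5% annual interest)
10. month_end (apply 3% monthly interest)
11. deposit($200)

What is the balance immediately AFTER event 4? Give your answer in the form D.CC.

Answer: 55.69

Derivation:
After 1 (withdraw($50)): balance=$50.00 total_interest=$0.00
After 2 (month_end (apply 3% monthly interest)): balance=$51.50 total_interest=$1.50
After 3 (year_end (apply 5% annual interest)): balance=$54.07 total_interest=$4.07
After 4 (month_end (apply 3% monthly interest)): balance=$55.69 total_interest=$5.69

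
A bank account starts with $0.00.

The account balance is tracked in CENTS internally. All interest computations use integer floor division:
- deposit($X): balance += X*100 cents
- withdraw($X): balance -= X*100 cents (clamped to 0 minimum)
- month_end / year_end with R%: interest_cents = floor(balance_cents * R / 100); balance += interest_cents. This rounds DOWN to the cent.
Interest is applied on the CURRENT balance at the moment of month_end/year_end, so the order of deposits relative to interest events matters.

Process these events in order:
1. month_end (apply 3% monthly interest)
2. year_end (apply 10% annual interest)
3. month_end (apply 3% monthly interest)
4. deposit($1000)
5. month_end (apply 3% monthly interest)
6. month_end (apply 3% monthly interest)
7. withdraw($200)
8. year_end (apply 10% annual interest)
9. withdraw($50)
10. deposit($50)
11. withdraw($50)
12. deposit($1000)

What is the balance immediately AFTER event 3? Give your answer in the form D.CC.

Answer: 0.00

Derivation:
After 1 (month_end (apply 3% monthly interest)): balance=$0.00 total_interest=$0.00
After 2 (year_end (apply 10% annual interest)): balance=$0.00 total_interest=$0.00
After 3 (month_end (apply 3% monthly interest)): balance=$0.00 total_interest=$0.00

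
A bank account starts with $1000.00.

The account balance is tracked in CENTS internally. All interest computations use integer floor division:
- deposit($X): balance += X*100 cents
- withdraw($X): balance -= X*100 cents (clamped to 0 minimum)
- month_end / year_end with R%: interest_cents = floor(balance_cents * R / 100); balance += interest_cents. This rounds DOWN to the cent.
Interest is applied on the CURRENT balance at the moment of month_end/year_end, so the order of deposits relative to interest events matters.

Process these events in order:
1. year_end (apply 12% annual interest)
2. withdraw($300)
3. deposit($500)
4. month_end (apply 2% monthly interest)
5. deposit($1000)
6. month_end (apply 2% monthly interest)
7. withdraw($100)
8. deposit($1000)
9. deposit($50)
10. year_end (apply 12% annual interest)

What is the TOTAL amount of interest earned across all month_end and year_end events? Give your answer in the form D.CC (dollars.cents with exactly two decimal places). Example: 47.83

After 1 (year_end (apply 12% annual interest)): balance=$1120.00 total_interest=$120.00
After 2 (withdraw($300)): balance=$820.00 total_interest=$120.00
After 3 (deposit($500)): balance=$1320.00 total_interest=$120.00
After 4 (month_end (apply 2% monthly interest)): balance=$1346.40 total_interest=$146.40
After 5 (deposit($1000)): balance=$2346.40 total_interest=$146.40
After 6 (month_end (apply 2% monthly interest)): balance=$2393.32 total_interest=$193.32
After 7 (withdraw($100)): balance=$2293.32 total_interest=$193.32
After 8 (deposit($1000)): balance=$3293.32 total_interest=$193.32
After 9 (deposit($50)): balance=$3343.32 total_interest=$193.32
After 10 (year_end (apply 12% annual interest)): balance=$3744.51 total_interest=$594.51

Answer: 594.51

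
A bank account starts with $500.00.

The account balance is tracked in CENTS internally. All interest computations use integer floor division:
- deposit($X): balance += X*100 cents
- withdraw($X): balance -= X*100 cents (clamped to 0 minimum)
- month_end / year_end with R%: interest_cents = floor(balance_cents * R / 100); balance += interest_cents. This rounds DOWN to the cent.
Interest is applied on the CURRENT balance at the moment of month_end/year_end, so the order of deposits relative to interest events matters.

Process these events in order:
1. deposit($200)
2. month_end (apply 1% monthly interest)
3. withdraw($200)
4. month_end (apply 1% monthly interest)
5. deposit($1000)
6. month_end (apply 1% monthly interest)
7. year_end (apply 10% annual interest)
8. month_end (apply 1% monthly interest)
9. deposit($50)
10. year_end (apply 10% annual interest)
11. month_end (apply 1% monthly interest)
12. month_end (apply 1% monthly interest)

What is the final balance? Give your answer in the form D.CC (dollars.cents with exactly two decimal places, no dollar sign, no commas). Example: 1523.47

After 1 (deposit($200)): balance=$700.00 total_interest=$0.00
After 2 (month_end (apply 1% monthly interest)): balance=$707.00 total_interest=$7.00
After 3 (withdraw($200)): balance=$507.00 total_interest=$7.00
After 4 (month_end (apply 1% monthly interest)): balance=$512.07 total_interest=$12.07
After 5 (deposit($1000)): balance=$1512.07 total_interest=$12.07
After 6 (month_end (apply 1% monthly interest)): balance=$1527.19 total_interest=$27.19
After 7 (year_end (apply 10% annual interest)): balance=$1679.90 total_interest=$179.90
After 8 (month_end (apply 1% monthly interest)): balance=$1696.69 total_interest=$196.69
After 9 (deposit($50)): balance=$1746.69 total_interest=$196.69
After 10 (year_end (apply 10% annual interest)): balance=$1921.35 total_interest=$371.35
After 11 (month_end (apply 1% monthly interest)): balance=$1940.56 total_interest=$390.56
After 12 (month_end (apply 1% monthly interest)): balance=$1959.96 total_interest=$409.96

Answer: 1959.96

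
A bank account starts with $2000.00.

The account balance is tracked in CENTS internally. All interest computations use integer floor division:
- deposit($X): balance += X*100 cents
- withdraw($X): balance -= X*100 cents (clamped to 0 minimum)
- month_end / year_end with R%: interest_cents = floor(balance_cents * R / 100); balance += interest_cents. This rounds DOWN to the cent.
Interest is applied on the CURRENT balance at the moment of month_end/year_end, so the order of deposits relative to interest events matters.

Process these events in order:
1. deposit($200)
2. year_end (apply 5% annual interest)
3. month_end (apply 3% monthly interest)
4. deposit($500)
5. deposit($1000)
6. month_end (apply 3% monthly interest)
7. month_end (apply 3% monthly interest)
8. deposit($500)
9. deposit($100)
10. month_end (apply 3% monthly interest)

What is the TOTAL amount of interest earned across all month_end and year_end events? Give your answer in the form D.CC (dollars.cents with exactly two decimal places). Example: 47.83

After 1 (deposit($200)): balance=$2200.00 total_interest=$0.00
After 2 (year_end (apply 5% annual interest)): balance=$2310.00 total_interest=$110.00
After 3 (month_end (apply 3% monthly interest)): balance=$2379.30 total_interest=$179.30
After 4 (deposit($500)): balance=$2879.30 total_interest=$179.30
After 5 (deposit($1000)): balance=$3879.30 total_interest=$179.30
After 6 (month_end (apply 3% monthly interest)): balance=$3995.67 total_interest=$295.67
After 7 (month_end (apply 3% monthly interest)): balance=$4115.54 total_interest=$415.54
After 8 (deposit($500)): balance=$4615.54 total_interest=$415.54
After 9 (deposit($100)): balance=$4715.54 total_interest=$415.54
After 10 (month_end (apply 3% monthly interest)): balance=$4857.00 total_interest=$557.00

Answer: 557.00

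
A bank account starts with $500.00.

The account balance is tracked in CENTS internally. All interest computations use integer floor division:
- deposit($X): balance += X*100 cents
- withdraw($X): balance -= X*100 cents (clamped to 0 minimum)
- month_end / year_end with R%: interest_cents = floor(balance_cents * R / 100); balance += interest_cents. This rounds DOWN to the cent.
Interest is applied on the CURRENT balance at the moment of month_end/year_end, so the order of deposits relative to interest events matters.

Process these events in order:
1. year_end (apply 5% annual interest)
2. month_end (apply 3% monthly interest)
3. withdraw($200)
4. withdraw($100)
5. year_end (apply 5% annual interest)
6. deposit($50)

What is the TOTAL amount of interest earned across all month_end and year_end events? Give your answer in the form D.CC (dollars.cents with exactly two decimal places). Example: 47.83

Answer: 52.78

Derivation:
After 1 (year_end (apply 5% annual interest)): balance=$525.00 total_interest=$25.00
After 2 (month_end (apply 3% monthly interest)): balance=$540.75 total_interest=$40.75
After 3 (withdraw($200)): balance=$340.75 total_interest=$40.75
After 4 (withdraw($100)): balance=$240.75 total_interest=$40.75
After 5 (year_end (apply 5% annual interest)): balance=$252.78 total_interest=$52.78
After 6 (deposit($50)): balance=$302.78 total_interest=$52.78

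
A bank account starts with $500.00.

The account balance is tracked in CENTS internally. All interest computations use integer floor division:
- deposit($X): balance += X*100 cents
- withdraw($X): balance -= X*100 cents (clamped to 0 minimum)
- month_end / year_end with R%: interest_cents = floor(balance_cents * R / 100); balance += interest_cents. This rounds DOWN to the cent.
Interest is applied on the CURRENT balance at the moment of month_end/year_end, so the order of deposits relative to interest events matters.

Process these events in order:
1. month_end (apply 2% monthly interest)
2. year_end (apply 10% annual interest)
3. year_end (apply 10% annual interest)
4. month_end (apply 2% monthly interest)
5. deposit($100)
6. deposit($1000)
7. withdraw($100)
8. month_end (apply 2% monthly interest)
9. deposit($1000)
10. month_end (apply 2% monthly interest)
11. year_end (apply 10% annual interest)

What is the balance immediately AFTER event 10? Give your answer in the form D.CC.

After 1 (month_end (apply 2% monthly interest)): balance=$510.00 total_interest=$10.00
After 2 (year_end (apply 10% annual interest)): balance=$561.00 total_interest=$61.00
After 3 (year_end (apply 10% annual interest)): balance=$617.10 total_interest=$117.10
After 4 (month_end (apply 2% monthly interest)): balance=$629.44 total_interest=$129.44
After 5 (deposit($100)): balance=$729.44 total_interest=$129.44
After 6 (deposit($1000)): balance=$1729.44 total_interest=$129.44
After 7 (withdraw($100)): balance=$1629.44 total_interest=$129.44
After 8 (month_end (apply 2% monthly interest)): balance=$1662.02 total_interest=$162.02
After 9 (deposit($1000)): balance=$2662.02 total_interest=$162.02
After 10 (month_end (apply 2% monthly interest)): balance=$2715.26 total_interest=$215.26

Answer: 2715.26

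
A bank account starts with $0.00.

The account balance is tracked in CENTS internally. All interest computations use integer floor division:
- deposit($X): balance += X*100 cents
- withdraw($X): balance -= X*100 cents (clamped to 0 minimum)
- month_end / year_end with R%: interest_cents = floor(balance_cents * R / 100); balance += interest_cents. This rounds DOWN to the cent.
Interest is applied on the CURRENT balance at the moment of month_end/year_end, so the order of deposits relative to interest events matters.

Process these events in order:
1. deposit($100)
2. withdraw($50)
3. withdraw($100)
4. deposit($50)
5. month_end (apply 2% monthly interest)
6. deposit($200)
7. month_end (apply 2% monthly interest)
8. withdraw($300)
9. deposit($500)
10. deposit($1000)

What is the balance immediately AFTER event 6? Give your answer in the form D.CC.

After 1 (deposit($100)): balance=$100.00 total_interest=$0.00
After 2 (withdraw($50)): balance=$50.00 total_interest=$0.00
After 3 (withdraw($100)): balance=$0.00 total_interest=$0.00
After 4 (deposit($50)): balance=$50.00 total_interest=$0.00
After 5 (month_end (apply 2% monthly interest)): balance=$51.00 total_interest=$1.00
After 6 (deposit($200)): balance=$251.00 total_interest=$1.00

Answer: 251.00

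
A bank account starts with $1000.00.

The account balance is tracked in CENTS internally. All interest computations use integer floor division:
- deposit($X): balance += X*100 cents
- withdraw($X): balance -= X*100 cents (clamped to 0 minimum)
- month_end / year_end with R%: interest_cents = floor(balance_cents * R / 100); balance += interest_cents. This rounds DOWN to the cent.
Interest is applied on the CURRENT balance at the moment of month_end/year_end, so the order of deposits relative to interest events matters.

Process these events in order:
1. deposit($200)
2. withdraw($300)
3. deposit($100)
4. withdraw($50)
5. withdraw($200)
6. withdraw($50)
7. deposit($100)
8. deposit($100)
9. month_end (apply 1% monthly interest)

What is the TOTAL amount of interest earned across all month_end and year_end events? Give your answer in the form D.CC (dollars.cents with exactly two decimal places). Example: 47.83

Answer: 9.00

Derivation:
After 1 (deposit($200)): balance=$1200.00 total_interest=$0.00
After 2 (withdraw($300)): balance=$900.00 total_interest=$0.00
After 3 (deposit($100)): balance=$1000.00 total_interest=$0.00
After 4 (withdraw($50)): balance=$950.00 total_interest=$0.00
After 5 (withdraw($200)): balance=$750.00 total_interest=$0.00
After 6 (withdraw($50)): balance=$700.00 total_interest=$0.00
After 7 (deposit($100)): balance=$800.00 total_interest=$0.00
After 8 (deposit($100)): balance=$900.00 total_interest=$0.00
After 9 (month_end (apply 1% monthly interest)): balance=$909.00 total_interest=$9.00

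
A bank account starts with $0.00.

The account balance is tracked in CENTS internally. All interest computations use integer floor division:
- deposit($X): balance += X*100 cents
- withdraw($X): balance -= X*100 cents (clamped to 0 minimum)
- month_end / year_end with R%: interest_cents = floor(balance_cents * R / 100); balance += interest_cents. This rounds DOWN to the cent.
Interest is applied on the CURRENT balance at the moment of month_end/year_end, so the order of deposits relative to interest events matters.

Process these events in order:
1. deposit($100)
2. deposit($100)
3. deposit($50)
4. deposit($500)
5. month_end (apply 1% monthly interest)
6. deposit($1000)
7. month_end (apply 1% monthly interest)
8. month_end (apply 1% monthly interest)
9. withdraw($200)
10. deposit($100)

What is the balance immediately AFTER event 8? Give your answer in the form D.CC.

After 1 (deposit($100)): balance=$100.00 total_interest=$0.00
After 2 (deposit($100)): balance=$200.00 total_interest=$0.00
After 3 (deposit($50)): balance=$250.00 total_interest=$0.00
After 4 (deposit($500)): balance=$750.00 total_interest=$0.00
After 5 (month_end (apply 1% monthly interest)): balance=$757.50 total_interest=$7.50
After 6 (deposit($1000)): balance=$1757.50 total_interest=$7.50
After 7 (month_end (apply 1% monthly interest)): balance=$1775.07 total_interest=$25.07
After 8 (month_end (apply 1% monthly interest)): balance=$1792.82 total_interest=$42.82

Answer: 1792.82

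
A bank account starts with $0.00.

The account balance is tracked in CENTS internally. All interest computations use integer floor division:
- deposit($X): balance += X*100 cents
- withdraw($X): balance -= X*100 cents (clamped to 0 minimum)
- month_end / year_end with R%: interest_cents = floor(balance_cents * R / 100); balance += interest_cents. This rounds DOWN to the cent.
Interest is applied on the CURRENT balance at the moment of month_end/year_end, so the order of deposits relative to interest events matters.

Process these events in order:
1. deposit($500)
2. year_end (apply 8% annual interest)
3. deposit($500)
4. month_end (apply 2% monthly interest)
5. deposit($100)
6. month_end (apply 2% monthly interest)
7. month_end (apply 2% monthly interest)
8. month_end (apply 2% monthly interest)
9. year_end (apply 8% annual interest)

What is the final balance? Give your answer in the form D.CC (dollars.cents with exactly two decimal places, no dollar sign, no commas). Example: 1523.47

Answer: 1330.38

Derivation:
After 1 (deposit($500)): balance=$500.00 total_interest=$0.00
After 2 (year_end (apply 8% annual interest)): balance=$540.00 total_interest=$40.00
After 3 (deposit($500)): balance=$1040.00 total_interest=$40.00
After 4 (month_end (apply 2% monthly interest)): balance=$1060.80 total_interest=$60.80
After 5 (deposit($100)): balance=$1160.80 total_interest=$60.80
After 6 (month_end (apply 2% monthly interest)): balance=$1184.01 total_interest=$84.01
After 7 (month_end (apply 2% monthly interest)): balance=$1207.69 total_interest=$107.69
After 8 (month_end (apply 2% monthly interest)): balance=$1231.84 total_interest=$131.84
After 9 (year_end (apply 8% annual interest)): balance=$1330.38 total_interest=$230.38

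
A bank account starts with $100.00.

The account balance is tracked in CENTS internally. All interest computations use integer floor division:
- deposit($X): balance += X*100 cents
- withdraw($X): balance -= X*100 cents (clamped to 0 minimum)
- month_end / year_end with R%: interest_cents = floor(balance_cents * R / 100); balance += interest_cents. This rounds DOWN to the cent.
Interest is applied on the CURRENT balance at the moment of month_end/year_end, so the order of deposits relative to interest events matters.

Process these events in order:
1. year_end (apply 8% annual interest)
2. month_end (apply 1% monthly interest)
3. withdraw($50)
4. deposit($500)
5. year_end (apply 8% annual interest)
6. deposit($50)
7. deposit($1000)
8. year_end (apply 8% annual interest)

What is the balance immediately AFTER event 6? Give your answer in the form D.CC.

Answer: 653.80

Derivation:
After 1 (year_end (apply 8% annual interest)): balance=$108.00 total_interest=$8.00
After 2 (month_end (apply 1% monthly interest)): balance=$109.08 total_interest=$9.08
After 3 (withdraw($50)): balance=$59.08 total_interest=$9.08
After 4 (deposit($500)): balance=$559.08 total_interest=$9.08
After 5 (year_end (apply 8% annual interest)): balance=$603.80 total_interest=$53.80
After 6 (deposit($50)): balance=$653.80 total_interest=$53.80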